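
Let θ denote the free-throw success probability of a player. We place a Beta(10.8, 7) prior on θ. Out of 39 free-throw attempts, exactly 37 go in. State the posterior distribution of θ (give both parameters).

Posterior: Beta(47.8, 9)

Observing 37 successes and 2 failures updates Beta(10.8, 7) by adding the success and failure counts to the two shape parameters: α = 10.8+37 = 47.8, β = 7+2 = 9.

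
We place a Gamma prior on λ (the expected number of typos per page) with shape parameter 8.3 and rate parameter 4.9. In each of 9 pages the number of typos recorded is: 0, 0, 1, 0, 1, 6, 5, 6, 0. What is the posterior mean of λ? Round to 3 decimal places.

Total count ∑xᵢ = 19 over n = 9 pages.
Gamma is conjugate to the Poisson likelihood: posterior is Gamma(shape = 8.3+19 = 27.3, rate = 4.9+9 = 13.9).
E[λ | data] = 27.3/13.9 = 1.964.

Posterior mean ≈ 1.964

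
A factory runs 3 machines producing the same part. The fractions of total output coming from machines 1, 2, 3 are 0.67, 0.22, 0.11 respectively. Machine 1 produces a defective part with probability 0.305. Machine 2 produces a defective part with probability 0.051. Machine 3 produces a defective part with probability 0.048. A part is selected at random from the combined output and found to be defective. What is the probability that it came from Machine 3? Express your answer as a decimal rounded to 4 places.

Posterior probability ≈ 0.0239

P(defective|M1) = 0.305; P(defective|M2) = 0.051; P(defective|M3) = 0.048.
Prior × likelihood for each source: 0.67·0.305=0.2044, 0.22·0.051=0.01122, 0.11·0.048=0.005280. Summing gives P(defective) = 0.22085.
P(Machine 3 | defective) = 0.005280 / 0.22085 = 0.0239.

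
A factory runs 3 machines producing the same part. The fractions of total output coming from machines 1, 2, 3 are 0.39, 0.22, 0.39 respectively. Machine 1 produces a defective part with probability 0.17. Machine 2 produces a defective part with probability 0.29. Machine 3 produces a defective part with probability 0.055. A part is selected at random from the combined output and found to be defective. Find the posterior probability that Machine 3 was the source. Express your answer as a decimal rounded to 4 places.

P(defective|M1) = 0.17; P(defective|M2) = 0.29; P(defective|M3) = 0.055.
Prior × likelihood for each source: 0.39·0.17=0.06630, 0.22·0.29=0.06380, 0.39·0.055=0.02145. Summing gives P(defective) = 0.15155.
P(Machine 3 | defective) = 0.02145 / 0.15155 = 0.1415.

Posterior probability ≈ 0.1415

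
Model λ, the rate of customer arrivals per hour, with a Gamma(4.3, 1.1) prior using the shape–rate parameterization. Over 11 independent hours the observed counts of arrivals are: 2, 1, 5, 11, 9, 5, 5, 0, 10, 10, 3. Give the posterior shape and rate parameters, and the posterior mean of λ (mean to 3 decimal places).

Total count ∑xᵢ = 61 over n = 11 hours.
Gamma is conjugate to the Poisson likelihood: posterior is Gamma(shape = 4.3+61 = 65.3, rate = 1.1+11 = 12.1).
Posterior mean = shape/rate = 65.3/12.1 = 5.397.

Posterior: Gamma(shape=65.3, rate=12.1); mean ≈ 5.397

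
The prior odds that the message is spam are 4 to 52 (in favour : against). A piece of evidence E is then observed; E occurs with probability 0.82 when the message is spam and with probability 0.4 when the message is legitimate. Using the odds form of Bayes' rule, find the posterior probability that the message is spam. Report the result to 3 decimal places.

Prior odds = 4/52 = 0.076923.
Likelihood ratio for E = 0.82/0.4 = 2.0500.
Posterior odds = prior odds × LR = 0.15769.
Posterior probability = odds/(1+odds) = 0.15769/1.1577 = 0.136.

Posterior probability ≈ 0.136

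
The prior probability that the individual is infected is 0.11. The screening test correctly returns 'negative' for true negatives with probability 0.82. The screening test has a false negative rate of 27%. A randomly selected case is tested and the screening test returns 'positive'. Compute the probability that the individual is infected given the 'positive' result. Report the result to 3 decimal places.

Let H be the event that the individual is infected. P(H) = 0.11, so P(¬H) = 0.89. With E the 'positive' result, P(E|H) = 0.73 and P(E|¬H) = 0.18.
P(E) = 0.73·0.11 + 0.18·0.89 = 0.080300 + 0.16020 = 0.24050.
By Bayes' theorem, P(H|E) = 0.080300 / 0.24050 = 0.334.

P(H | E) ≈ 0.334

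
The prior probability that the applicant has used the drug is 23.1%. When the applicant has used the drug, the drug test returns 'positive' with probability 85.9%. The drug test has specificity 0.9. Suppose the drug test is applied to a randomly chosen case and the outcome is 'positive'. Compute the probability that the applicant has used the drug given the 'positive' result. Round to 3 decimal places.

P(H | E) ≈ 0.721

Write H for 'the applicant has used the drug'. Prior odds H:¬H = 0.231/0.769 = 0.30039. For the 'positive' outcome, the likelihood ratio is 0.859/0.1 = 8.5900.
Posterior odds = 0.30039 × 8.5900 = 2.5804, so P(H|E) = 2.5804/(1+2.5804) = 0.721.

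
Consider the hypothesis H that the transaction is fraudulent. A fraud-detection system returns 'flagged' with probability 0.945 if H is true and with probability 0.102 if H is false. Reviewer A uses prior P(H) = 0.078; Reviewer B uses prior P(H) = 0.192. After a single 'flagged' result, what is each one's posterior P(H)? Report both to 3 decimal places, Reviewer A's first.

Reviewer A: 0.439; Reviewer B: 0.688

P('+'|H) = 0.945, P('+'|¬H) = 0.102.
Reviewer A: numerator 0.945·0.078 = 0.073710; evidence = 0.073710+0.102·0.922 = 0.16775; posterior = 0.439.
Reviewer B: numerator 0.945·0.192 = 0.18144; evidence = 0.18144+0.102·0.808 = 0.26386; posterior = 0.688.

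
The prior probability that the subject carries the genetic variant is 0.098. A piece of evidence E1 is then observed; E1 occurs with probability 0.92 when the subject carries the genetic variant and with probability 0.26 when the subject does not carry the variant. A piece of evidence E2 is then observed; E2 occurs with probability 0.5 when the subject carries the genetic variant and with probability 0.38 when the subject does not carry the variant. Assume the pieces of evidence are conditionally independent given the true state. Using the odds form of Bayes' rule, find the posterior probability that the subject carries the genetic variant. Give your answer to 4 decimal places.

Prior odds = 0.098/(1−0.098) = 0.10865. In log-odds, ln(0.10865) = -2.2196.
Add log likelihood ratios: ln(3.5385) + ln(1.3158) = 1.5381.
Posterior log-odds = -0.68152, so posterior odds = exp(-0.68152) = 0.50585. Converting, P(H|E) = 0.50585/1.5058 = 0.3359.

Posterior probability ≈ 0.3359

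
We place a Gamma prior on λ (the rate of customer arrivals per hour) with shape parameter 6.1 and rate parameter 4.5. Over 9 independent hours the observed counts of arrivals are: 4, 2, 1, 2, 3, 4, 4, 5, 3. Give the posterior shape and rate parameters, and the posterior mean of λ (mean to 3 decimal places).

Posterior: Gamma(shape=34.1, rate=13.5); mean ≈ 2.526

Total count ∑xᵢ = 28 over n = 9 hours.
Gamma is conjugate to the Poisson likelihood: posterior is Gamma(shape = 6.1+28 = 34.1, rate = 4.5+9 = 13.5).
E[λ | data] = 34.1/13.5 = 2.526.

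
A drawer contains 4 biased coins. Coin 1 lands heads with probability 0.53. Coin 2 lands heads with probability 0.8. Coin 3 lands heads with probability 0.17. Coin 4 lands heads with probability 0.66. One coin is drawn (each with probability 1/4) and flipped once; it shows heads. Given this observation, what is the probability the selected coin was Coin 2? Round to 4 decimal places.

Posterior probability ≈ 0.3704

P(heads|C1) = 0.53; P(heads|C2) = 0.8; P(heads|C3) = 0.17; P(heads|C4) = 0.66.
Prior × likelihood for each source: 0.25·0.53=0.1325, 0.25·0.8=0.2000, 0.25·0.17=0.04250, 0.25·0.66=0.1650. Summing gives P(heads) = 0.54000.
P(Coin 2 | heads) = 0.2000 / 0.54000 = 0.3704.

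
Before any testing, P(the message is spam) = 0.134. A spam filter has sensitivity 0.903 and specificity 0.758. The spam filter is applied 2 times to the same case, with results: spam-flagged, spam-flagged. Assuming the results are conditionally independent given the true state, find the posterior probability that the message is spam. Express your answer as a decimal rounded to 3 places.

Posterior P(H) ≈ 0.683

With H the event that the message is spam, the joint likelihood of the observed sequence is P(data|H) = 0.903·0.903 = 0.81541 and P(data|¬H) = 0.242·0.242 = 0.058564.
Bayes: P(H|data) = 0.134·0.81541 / (0.134·0.81541 + 0.866·0.058564) = 0.10926/0.15998 = 0.6830.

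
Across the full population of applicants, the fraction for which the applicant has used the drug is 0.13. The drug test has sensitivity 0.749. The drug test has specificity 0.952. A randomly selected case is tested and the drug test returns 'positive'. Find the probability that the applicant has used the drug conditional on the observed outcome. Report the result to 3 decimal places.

Write H for 'the applicant has used the drug'. Prior odds H:¬H = 0.13/0.87 = 0.14943. For the 'positive' outcome, the likelihood ratio is 0.749/0.048 = 15.604.
Posterior odds = 0.14943 × 15.604 = 2.3317, so P(H|E) = 2.3317/(1+2.3317) = 0.700.

P(H | E) ≈ 0.700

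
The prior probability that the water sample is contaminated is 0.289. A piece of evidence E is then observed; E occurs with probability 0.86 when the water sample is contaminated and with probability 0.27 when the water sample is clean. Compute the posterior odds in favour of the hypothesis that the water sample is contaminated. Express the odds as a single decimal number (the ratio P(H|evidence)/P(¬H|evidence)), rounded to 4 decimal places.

Posterior odds ≈ 1.2947

Prior odds = 0.289/(1−0.289) = 0.40647.
Likelihood ratio for E = 0.86/0.27 = 3.1852.
Posterior odds = prior odds × LR = 1.2947.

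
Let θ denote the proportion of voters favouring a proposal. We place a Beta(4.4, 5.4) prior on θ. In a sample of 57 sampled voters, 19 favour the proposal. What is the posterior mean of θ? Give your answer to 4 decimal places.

Observing 19 successes and 38 failures updates Beta(4.4, 5.4) by adding the success and failure counts to the two shape parameters: α = 4.4+19 = 23.4, β = 5.4+38 = 43.4.
Posterior mean = α/(α+β) = 23.4/66.8 = 0.3503.

Posterior mean ≈ 0.3503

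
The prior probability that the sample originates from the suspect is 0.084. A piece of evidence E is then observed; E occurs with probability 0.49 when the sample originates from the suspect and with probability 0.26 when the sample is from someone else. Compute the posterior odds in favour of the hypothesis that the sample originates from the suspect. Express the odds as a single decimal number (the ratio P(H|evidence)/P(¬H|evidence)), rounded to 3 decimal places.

Prior odds = 0.084/(1−0.084) = 0.091703.
Likelihood ratio for E = 0.49/0.26 = 1.8846.
Posterior odds = prior odds × LR = 0.17282.

Posterior odds ≈ 0.173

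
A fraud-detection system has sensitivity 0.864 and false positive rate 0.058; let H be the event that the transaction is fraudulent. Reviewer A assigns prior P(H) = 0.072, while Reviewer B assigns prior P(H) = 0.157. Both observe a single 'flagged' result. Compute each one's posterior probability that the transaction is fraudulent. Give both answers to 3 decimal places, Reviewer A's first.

Reviewer A: 0.536; Reviewer B: 0.735

The likelihood ratio for a 'flagged' result is 0.864/0.058 = 14.897.
Reviewer A: prior odds 0.072/0.928 = 0.077586; posterior odds 1.1558; posterior probability 0.536.
Reviewer B: prior odds 0.157/0.843 = 0.18624; posterior odds 2.7743; posterior probability 0.735.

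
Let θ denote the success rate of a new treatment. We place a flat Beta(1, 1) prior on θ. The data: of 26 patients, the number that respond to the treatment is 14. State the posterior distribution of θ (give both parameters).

Observing 14 successes and 12 failures updates Beta(1, 1) by adding the success and failure counts to the two shape parameters: α = 1+14 = 15, β = 1+12 = 13.

Posterior: Beta(15, 13)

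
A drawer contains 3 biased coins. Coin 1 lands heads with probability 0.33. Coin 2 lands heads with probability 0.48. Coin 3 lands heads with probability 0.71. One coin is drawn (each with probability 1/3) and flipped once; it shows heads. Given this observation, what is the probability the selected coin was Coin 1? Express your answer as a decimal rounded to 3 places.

P(heads|C1) = 0.33; P(heads|C2) = 0.48; P(heads|C3) = 0.71.
Prior × likelihood for each source: 0.333333·0.33=0.1100, 0.333333·0.48=0.1600, 0.333333·0.71=0.2367. Summing gives P(heads) = 0.50667.
P(Coin 1 | heads) = 0.1100 / 0.50667 = 0.217.

Posterior probability ≈ 0.217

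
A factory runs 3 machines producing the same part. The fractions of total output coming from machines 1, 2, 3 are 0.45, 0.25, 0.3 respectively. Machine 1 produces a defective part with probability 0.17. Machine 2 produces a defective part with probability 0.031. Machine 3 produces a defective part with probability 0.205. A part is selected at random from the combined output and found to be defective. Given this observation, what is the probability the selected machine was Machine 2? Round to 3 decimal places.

Posterior probability ≈ 0.053

Tabulate prior·likelihood by source: [1] prior 0.45, lik 0.17, product 0.07650; [2] prior 0.25, lik 0.031, product 0.007750; [3] prior 0.3, lik 0.205, product 0.06150.
Normalizing constant = 0.14575; the posterior for Machine 2 is its product over the sum, 0.007750/0.14575 = 0.053.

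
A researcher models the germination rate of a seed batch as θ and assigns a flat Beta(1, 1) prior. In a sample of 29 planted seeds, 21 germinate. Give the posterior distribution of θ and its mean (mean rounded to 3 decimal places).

Observing 21 successes and 8 failures updates Beta(1, 1) by adding the success and failure counts to the two shape parameters: α = 1+21 = 22, β = 1+8 = 9.
E[θ | data] = 22/(22+9) = 0.710.

Posterior: Beta(22, 9); mean ≈ 0.710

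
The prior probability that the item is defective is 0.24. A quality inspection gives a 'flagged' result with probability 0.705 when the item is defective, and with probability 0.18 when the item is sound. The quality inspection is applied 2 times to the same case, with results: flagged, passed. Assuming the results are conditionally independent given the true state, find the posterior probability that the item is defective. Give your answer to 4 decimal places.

Posterior P(H) ≈ 0.3079

With H the event that the item is defective, the joint likelihood of the observed sequence is P(data|H) = 0.705·0.295 = 0.20797 and P(data|¬H) = 0.18·0.82 = 0.14760.
Bayes: P(H|data) = 0.24·0.20797 / (0.24·0.20797 + 0.76·0.14760) = 0.049914/0.16209 = 0.3079.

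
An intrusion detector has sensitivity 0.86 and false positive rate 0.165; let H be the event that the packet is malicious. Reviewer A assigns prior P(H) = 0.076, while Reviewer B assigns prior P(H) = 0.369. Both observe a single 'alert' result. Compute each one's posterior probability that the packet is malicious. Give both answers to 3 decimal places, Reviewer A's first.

Reviewer A: 0.300; Reviewer B: 0.753

P('+'|H) = 0.86, P('+'|¬H) = 0.165.
Reviewer A: numerator 0.86·0.076 = 0.065360; evidence = 0.065360+0.165·0.924 = 0.21782; posterior = 0.300.
Reviewer B: numerator 0.86·0.369 = 0.31734; evidence = 0.31734+0.165·0.631 = 0.42146; posterior = 0.753.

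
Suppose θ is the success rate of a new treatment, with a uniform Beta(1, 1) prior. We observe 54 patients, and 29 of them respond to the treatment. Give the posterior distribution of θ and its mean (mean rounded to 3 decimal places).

Observing 29 successes and 25 failures updates Beta(1, 1) by adding the success and failure counts to the two shape parameters: α = 1+29 = 30, β = 1+25 = 26.
E[θ | data] = 30/(30+26) = 0.536.

Posterior: Beta(30, 26); mean ≈ 0.536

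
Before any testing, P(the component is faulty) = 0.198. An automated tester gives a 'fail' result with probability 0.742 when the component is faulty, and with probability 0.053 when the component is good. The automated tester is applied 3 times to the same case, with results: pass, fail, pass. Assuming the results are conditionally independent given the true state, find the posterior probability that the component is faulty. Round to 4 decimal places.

Let H be the event that the component is faulty; start with P(H) = 0.198. P('fail'|H) = 0.742, P('fail'|¬H) = 0.053.
Update on result 1 ('pass'): P(H) ← 0.258·0.1980 / (0.258·0.1980 + 0.947·0.8020) = 0.051084/0.81058 = 0.0630.
Update on result 2 ('fail'): P(H) ← 0.742·0.0630 / (0.742·0.0630 + 0.053·0.9370) = 0.046762/0.096422 = 0.4850.
Update on result 3 ('pass'): P(H) ← 0.258·0.4850 / (0.258·0.4850 + 0.947·0.5150) = 0.12512/0.61285 = 0.2042.

Posterior P(H) ≈ 0.2042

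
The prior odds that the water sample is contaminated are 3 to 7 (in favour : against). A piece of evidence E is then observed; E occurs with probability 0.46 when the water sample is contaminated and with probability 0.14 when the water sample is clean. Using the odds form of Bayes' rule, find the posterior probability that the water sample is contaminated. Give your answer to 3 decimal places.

Prior odds = 3/7 = 0.42857. In log-odds, ln(0.42857) = -0.84730.
Add log likelihood ratio: ln(3.2857) = 1.1896.
Posterior log-odds = 0.34229, so posterior odds = exp(0.34229) = 1.4082. Converting, P(H|E) = 1.4082/2.4082 = 0.585.

Posterior probability ≈ 0.585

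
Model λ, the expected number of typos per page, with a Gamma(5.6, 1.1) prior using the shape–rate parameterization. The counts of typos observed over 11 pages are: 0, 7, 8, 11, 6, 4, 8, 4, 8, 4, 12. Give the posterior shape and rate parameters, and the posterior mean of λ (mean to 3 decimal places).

Total count ∑xᵢ = 72 over n = 11 pages.
Gamma is conjugate to the Poisson likelihood: posterior is Gamma(shape = 5.6+72 = 77.6, rate = 1.1+11 = 12.1).
Posterior mean = shape/rate = 77.6/12.1 = 6.413.

Posterior: Gamma(shape=77.6, rate=12.1); mean ≈ 6.413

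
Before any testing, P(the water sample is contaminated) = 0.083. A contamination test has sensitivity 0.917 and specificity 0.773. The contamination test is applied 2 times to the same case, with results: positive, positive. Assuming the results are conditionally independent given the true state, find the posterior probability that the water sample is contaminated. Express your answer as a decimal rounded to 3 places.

Posterior P(H) ≈ 0.596

With H the event that the water sample is contaminated, the joint likelihood of the observed sequence is P(data|H) = 0.917·0.917 = 0.84089 and P(data|¬H) = 0.227·0.227 = 0.051529.
Bayes: P(H|data) = 0.083·0.84089 / (0.083·0.84089 + 0.917·0.051529) = 0.069794/0.11705 = 0.5963.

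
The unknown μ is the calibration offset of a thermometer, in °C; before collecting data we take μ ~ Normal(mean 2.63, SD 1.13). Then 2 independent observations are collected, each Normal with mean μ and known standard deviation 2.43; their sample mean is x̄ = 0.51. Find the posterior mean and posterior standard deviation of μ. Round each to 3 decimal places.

With known σ, the Normal prior is conjugate. Weight on the data is w = (n/σ²)/(n/σ² + 1/τ₀²) = 0.338702/(0.338702+0.783147) = 0.30191.
Posterior mean = w·x̄ + (1−w)·μ₀ = 0.30191·0.51 + 0.69809·2.63 = 1.990. Posterior variance = 1/(0.338702+0.783147) = 0.891386, so SD = 0.944.

Posterior mean ≈ 1.990; posterior SD ≈ 0.944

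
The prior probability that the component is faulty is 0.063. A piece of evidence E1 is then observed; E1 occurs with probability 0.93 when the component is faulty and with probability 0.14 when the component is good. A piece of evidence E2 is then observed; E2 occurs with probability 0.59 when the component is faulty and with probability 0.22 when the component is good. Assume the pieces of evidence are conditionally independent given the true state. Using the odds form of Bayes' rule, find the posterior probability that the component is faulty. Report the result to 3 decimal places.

Prior odds = 0.063/(1−0.063) = 0.067236.
Likelihood ratio for E1 = 0.93/0.14 = 6.6429.
Likelihood ratio for E2 = 0.59/0.22 = 2.6818.
Posterior odds = prior odds × LR₁ × LR₂ = 1.1978.
Posterior probability = odds/(1+odds) = 1.1978/2.1978 = 0.545.

Posterior probability ≈ 0.545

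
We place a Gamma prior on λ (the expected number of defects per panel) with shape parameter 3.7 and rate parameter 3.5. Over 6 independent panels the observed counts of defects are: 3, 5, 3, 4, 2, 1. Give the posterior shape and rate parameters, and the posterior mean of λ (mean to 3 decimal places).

Total count ∑xᵢ = 18 over n = 6 panels.
Gamma is conjugate to the Poisson likelihood: posterior is Gamma(shape = 3.7+18 = 21.7, rate = 3.5+6 = 9.5).
E[λ | data] = 21.7/9.5 = 2.284.

Posterior: Gamma(shape=21.7, rate=9.5); mean ≈ 2.284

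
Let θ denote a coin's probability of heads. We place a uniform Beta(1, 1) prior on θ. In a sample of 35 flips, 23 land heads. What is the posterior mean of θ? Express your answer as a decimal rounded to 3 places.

Posterior mean ≈ 0.649

Observing 23 successes and 12 failures updates Beta(1, 1) by adding the success and failure counts to the two shape parameters: α = 1+23 = 24, β = 1+12 = 13.
E[θ | data] = 24/(24+13) = 0.649.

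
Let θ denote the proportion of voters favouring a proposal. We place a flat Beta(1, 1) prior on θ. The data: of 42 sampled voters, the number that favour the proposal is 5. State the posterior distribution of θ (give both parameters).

Observing 5 successes and 37 failures updates Beta(1, 1) by adding the success and failure counts to the two shape parameters: α = 1+5 = 6, β = 1+37 = 38.

Posterior: Beta(6, 38)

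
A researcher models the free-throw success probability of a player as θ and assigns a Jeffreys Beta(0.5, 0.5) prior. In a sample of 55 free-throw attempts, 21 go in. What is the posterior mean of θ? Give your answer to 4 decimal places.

Posterior mean ≈ 0.3839

Observing 21 successes and 34 failures updates Beta(0.5, 0.5) by adding the success and failure counts to the two shape parameters: α = 0.5+21 = 21.5, β = 0.5+34 = 34.5.
Posterior mean = α/(α+β) = 21.5/56 = 0.3839.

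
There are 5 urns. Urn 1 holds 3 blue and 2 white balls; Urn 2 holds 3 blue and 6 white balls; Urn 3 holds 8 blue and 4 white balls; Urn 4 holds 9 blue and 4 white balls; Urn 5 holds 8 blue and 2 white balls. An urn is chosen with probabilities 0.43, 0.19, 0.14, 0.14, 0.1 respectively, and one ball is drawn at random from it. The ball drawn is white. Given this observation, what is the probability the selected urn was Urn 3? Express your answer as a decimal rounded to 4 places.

Tabulate prior·likelihood by source: [1] prior 0.43, lik 0.4, product 0.1720; [2] prior 0.19, lik 0.6667, product 0.1267; [3] prior 0.14, lik 0.3333, product 0.04667; [4] prior 0.14, lik 0.3077, product 0.04308; [5] prior 0.1, lik 0.2, product 0.02000.
Normalizing constant = 0.40841; the posterior for Urn 3 is its product over the sum, 0.04667/0.40841 = 0.1143.

Posterior probability ≈ 0.1143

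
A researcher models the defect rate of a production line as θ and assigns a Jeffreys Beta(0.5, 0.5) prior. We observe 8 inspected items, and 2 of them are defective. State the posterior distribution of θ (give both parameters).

Observing 2 successes and 6 failures updates Beta(0.5, 0.5) by adding the success and failure counts to the two shape parameters: α = 0.5+2 = 2.5, β = 0.5+6 = 6.5.

Posterior: Beta(2.5, 6.5)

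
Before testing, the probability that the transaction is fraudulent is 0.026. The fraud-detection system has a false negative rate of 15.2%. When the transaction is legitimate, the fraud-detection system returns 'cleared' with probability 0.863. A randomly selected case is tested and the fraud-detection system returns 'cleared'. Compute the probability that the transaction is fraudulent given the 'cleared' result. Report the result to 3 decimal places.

Let H be the event that the transaction is fraudulent. P(H) = 0.026, so P(¬H) = 0.974. With E the 'cleared' result, P(E|H) = 0.152 and P(E|¬H) = 0.863.
P(E) = 0.152·0.026 + 0.863·0.974 = 0.0039520 + 0.84056 = 0.84451.
By Bayes' theorem, P(H|E) = 0.0039520 / 0.84451 = 0.005.

P(H | E) ≈ 0.005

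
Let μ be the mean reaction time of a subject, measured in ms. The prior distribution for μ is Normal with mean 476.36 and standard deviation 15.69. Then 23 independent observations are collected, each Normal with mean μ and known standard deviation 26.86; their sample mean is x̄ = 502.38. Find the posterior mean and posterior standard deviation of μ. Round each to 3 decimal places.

Prior precision 1/τ₀² = 1/15.69² = 0.00406213; data precision n/σ² = 23/26.86² = 0.0318798.
Posterior precision = 0.00406213 + 0.0318798 = 0.0359419, giving posterior SD = 1/√0.0359419 = 5.275.
Posterior mean = (0.00406213·476.36 + 0.0318798·502.38) / 0.0359419 = 499.439.

Posterior mean ≈ 499.439; posterior SD ≈ 5.275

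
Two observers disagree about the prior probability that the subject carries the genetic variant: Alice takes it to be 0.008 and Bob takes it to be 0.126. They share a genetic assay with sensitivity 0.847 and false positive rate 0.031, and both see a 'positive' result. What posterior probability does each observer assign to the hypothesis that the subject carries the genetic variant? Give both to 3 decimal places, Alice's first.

P('+'|H) = 0.847, P('+'|¬H) = 0.031.
Alice: numerator 0.847·0.008 = 0.0067760; evidence = 0.0067760+0.031·0.992 = 0.037528; posterior = 0.181.
Bob: numerator 0.847·0.126 = 0.10672; evidence = 0.10672+0.031·0.874 = 0.13382; posterior = 0.798.

Alice: 0.181; Bob: 0.798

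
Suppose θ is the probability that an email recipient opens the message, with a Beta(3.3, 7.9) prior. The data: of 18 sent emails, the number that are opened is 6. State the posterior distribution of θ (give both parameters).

Posterior: Beta(9.3, 19.9)

The binomial likelihood is conjugate to the Beta prior: with 6 successes and 12 failures, the posterior is Beta(3.3+6, 7.9+12) = Beta(9.3, 19.9).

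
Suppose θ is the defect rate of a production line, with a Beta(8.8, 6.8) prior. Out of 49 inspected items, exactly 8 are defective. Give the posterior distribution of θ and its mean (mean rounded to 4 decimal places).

Posterior: Beta(16.8, 47.8); mean ≈ 0.2601

The binomial likelihood is conjugate to the Beta prior: with 8 successes and 41 failures, the posterior is Beta(8.8+8, 6.8+41) = Beta(16.8, 47.8).
Posterior mean = α/(α+β) = 16.8/64.6 = 0.2601.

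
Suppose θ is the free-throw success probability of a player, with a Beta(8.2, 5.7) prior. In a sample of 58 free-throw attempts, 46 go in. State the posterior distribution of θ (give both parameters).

The binomial likelihood is conjugate to the Beta prior: with 46 successes and 12 failures, the posterior is Beta(8.2+46, 5.7+12) = Beta(54.2, 17.7).

Posterior: Beta(54.2, 17.7)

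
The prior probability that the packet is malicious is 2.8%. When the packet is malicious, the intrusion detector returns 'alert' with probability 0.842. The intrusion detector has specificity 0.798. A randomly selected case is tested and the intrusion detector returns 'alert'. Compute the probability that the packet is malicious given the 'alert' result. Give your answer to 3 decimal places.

Let H be the event that the packet is malicious. P(H) = 0.028, so P(¬H) = 0.972. With E the 'alert' result, P(E|H) = 0.842 and P(E|¬H) = 0.202.
P(E) = 0.842·0.028 + 0.202·0.972 = 0.023576 + 0.19634 = 0.21992.
By Bayes' theorem, P(H|E) = 0.023576 / 0.21992 = 0.107.

P(H | E) ≈ 0.107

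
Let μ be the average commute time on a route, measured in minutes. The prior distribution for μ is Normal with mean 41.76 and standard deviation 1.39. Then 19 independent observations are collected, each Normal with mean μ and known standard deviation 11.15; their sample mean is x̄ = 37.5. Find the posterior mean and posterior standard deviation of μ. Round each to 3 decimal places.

Posterior mean ≈ 40.789; posterior SD ≈ 1.221

Prior precision 1/τ₀² = 1/1.39² = 0.517572; data precision n/σ² = 19/11.15² = 0.152828.
Posterior precision = 0.517572 + 0.152828 = 0.670400, giving posterior SD = 1/√0.670400 = 1.221.
Posterior mean = (0.517572·41.76 + 0.152828·37.5) / 0.670400 = 40.789.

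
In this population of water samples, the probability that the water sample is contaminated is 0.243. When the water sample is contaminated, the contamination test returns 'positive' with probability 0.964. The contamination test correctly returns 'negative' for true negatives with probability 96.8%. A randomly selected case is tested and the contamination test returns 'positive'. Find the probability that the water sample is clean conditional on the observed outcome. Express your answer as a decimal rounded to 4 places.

Write H for 'the water sample is contaminated'. Prior odds H:¬H = 0.243/0.757 = 0.32100. For the 'positive' outcome, the likelihood ratio is 0.964/0.032 = 30.125.
Posterior odds = 0.32100 × 30.125 = 9.6702, so P(H|E) = 9.6702/(1+9.6702) = 0.9063. Then P(¬H|E) = 1 − 0.9063 = 0.0937.

P(¬H | E) ≈ 0.0937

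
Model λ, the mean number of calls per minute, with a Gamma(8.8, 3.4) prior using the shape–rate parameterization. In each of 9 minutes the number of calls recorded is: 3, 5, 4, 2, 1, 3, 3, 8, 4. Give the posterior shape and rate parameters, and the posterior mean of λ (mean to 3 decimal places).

Total count ∑xᵢ = 33 over n = 9 minutes.
Gamma is conjugate to the Poisson likelihood: posterior is Gamma(shape = 8.8+33 = 41.8, rate = 3.4+9 = 12.4).
Posterior mean = shape/rate = 41.8/12.4 = 3.371.

Posterior: Gamma(shape=41.8, rate=12.4); mean ≈ 3.371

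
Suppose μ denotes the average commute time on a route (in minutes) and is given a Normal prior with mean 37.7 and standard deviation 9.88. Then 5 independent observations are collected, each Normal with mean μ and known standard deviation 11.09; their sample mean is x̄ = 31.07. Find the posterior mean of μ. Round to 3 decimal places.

Prior precision 1/τ₀² = 1/9.88² = 0.0102444; data precision n/σ² = 5/11.09² = 0.0406543.
Posterior precision = 0.0102444 + 0.0406543 = 0.0508987.
Posterior mean = (0.0102444·37.7 + 0.0406543·31.07) / 0.0508987 = 32.404.

Posterior mean ≈ 32.404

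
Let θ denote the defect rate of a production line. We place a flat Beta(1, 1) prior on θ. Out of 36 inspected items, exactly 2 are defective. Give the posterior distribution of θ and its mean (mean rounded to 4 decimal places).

Posterior: Beta(3, 35); mean ≈ 0.0789

The binomial likelihood is conjugate to the Beta prior: with 2 successes and 34 failures, the posterior is Beta(1+2, 1+34) = Beta(3, 35).
Posterior mean = α/(α+β) = 3/38 = 0.0789.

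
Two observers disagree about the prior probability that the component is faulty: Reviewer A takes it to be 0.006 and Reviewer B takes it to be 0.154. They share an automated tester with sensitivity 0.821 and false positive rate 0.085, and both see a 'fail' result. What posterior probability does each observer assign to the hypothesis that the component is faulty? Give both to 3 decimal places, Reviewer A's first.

P('+'|H) = 0.821, P('+'|¬H) = 0.085.
Reviewer A: numerator 0.821·0.006 = 0.0049260; evidence = 0.0049260+0.085·0.994 = 0.089416; posterior = 0.055.
Reviewer B: numerator 0.821·0.154 = 0.12643; evidence = 0.12643+0.085·0.846 = 0.19834; posterior = 0.637.

Reviewer A: 0.055; Reviewer B: 0.637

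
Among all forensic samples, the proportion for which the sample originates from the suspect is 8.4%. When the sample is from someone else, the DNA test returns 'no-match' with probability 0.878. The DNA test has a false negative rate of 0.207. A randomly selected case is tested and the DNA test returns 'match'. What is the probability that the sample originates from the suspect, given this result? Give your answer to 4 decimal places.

Let H be the event that the sample originates from the suspect. P(H) = 0.084, so P(¬H) = 0.916. With E the 'match' result, P(E|H) = 0.793 and P(E|¬H) = 0.122.
P(E) = 0.793·0.084 + 0.122·0.916 = 0.066612 + 0.11175 = 0.17836.
By Bayes' theorem, P(H|E) = 0.066612 / 0.17836 = 0.3735.

P(H | E) ≈ 0.3735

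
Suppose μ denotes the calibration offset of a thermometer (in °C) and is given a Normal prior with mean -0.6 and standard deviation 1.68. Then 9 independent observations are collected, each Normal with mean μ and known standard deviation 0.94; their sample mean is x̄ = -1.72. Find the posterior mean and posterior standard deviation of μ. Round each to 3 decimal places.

Prior precision 1/τ₀² = 1/1.68² = 0.354308; data precision n/σ² = 9/0.94² = 10.1856.
Posterior precision = 0.354308 + 10.1856 = 10.5399, giving posterior SD = 1/√10.5399 = 0.308.
Posterior mean = (0.354308·-0.6 + 10.1856·-1.72) / 10.5399 = -1.682.

Posterior mean ≈ -1.682; posterior SD ≈ 0.308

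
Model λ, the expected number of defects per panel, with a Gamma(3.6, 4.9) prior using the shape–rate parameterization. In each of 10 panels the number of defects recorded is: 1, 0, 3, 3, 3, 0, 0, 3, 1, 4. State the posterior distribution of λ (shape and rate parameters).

The Poisson likelihood adds the total count to the shape and the number of exposure periods to the rate. Here ∑xᵢ = 18 and n = 10, so shape 3.6→21.6 and rate 4.9→14.9.

Posterior: Gamma(shape=21.6, rate=14.9)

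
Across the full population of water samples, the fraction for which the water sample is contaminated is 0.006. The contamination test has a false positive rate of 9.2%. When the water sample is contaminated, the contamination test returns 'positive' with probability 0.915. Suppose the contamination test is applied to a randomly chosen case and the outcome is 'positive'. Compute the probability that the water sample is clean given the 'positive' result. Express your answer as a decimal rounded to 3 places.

Let H be the event that the water sample is contaminated. P(H) = 0.006, so P(¬H) = 0.994. With E the 'positive' result, P(E|H) = 0.915 and P(E|¬H) = 0.092.
P(E) = 0.915·0.006 + 0.092·0.994 = 0.0054900 + 0.091448 = 0.096938.
By Bayes' theorem, P(H|E) = 0.0054900 / 0.096938 = 0.057. Hence P(¬H|E) = 1 − 0.057 = 0.943.

P(¬H | E) ≈ 0.943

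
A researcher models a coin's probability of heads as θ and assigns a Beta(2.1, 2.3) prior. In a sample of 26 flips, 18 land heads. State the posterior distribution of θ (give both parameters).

Posterior: Beta(20.1, 10.3)

Observing 18 successes and 8 failures updates Beta(2.1, 2.3) by adding the success and failure counts to the two shape parameters: α = 2.1+18 = 20.1, β = 2.3+8 = 10.3.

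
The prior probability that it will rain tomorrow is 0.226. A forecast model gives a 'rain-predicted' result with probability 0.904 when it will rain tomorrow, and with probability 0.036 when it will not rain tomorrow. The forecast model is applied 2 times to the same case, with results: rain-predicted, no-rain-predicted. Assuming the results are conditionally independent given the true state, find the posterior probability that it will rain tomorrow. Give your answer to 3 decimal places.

Posterior P(H) ≈ 0.422

With H the event that it will rain tomorrow, the joint likelihood of the observed sequence is P(data|H) = 0.904·0.096 = 0.086784 and P(data|¬H) = 0.036·0.964 = 0.034704.
Bayes: P(H|data) = 0.226·0.086784 / (0.226·0.086784 + 0.774·0.034704) = 0.019613/0.046474 = 0.4220.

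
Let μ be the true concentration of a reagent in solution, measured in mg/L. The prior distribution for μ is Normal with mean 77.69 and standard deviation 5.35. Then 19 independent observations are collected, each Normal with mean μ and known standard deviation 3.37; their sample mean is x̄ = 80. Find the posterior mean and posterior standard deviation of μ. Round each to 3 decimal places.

With known σ, the Normal prior is conjugate. Weight on the data is w = (n/σ²)/(n/σ² + 1/τ₀²) = 1.67299/(1.67299+0.0349375) = 0.97954.
Posterior mean = w·x̄ + (1−w)·μ₀ = 0.97954·80 + 0.020456·77.69 = 79.953. Posterior variance = 1/(1.67299+0.0349375) = 0.585504, so SD = 0.765.

Posterior mean ≈ 79.953; posterior SD ≈ 0.765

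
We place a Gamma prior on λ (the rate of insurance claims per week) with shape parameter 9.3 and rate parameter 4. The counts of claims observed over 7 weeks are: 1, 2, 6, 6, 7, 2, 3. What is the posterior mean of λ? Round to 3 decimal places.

Posterior mean ≈ 3.300

Total count ∑xᵢ = 27 over n = 7 weeks.
Gamma is conjugate to the Poisson likelihood: posterior is Gamma(shape = 9.3+27 = 36.3, rate = 4+7 = 11).
E[λ | data] = 36.3/11 = 3.300.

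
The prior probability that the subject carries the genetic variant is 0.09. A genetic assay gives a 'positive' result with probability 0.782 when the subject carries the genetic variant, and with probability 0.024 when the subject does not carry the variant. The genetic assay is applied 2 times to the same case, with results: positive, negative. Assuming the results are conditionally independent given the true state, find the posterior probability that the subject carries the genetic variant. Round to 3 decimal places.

Posterior P(H) ≈ 0.419

With H the event that the subject carries the genetic variant, the joint likelihood of the observed sequence is P(data|H) = 0.782·0.218 = 0.17048 and P(data|¬H) = 0.024·0.976 = 0.023424.
Bayes: P(H|data) = 0.09·0.17048 / (0.09·0.17048 + 0.91·0.023424) = 0.015343/0.036659 = 0.4185.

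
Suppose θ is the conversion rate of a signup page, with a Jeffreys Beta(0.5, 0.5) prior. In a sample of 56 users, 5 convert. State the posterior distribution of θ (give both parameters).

The binomial likelihood is conjugate to the Beta prior: with 5 successes and 51 failures, the posterior is Beta(0.5+5, 0.5+51) = Beta(5.5, 51.5).

Posterior: Beta(5.5, 51.5)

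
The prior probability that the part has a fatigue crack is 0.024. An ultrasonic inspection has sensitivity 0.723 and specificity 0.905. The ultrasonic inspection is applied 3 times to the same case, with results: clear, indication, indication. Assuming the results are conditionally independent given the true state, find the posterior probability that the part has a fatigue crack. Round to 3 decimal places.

With H the event that the part has a fatigue crack, the joint likelihood of the observed sequence is P(data|H) = 0.277·0.723·0.723 = 0.14480 and P(data|¬H) = 0.905·0.095·0.095 = 0.0081676.
Bayes: P(H|data) = 0.024·0.14480 / (0.024·0.14480 + 0.976·0.0081676) = 0.0034751/0.011447 = 0.3036.

Posterior P(H) ≈ 0.304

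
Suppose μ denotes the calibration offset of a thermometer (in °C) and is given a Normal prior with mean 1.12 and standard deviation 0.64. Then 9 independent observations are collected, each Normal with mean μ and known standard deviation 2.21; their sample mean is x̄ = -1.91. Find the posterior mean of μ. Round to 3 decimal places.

Posterior mean ≈ -0.183

Prior precision 1/τ₀² = 1/0.64² = 2.44141; data precision n/σ² = 9/2.21² = 1.84271.
Posterior precision = 2.44141 + 1.84271 = 4.28412.
Posterior mean = (2.44141·1.12 + 1.84271·-1.91) / 4.28412 = -0.183.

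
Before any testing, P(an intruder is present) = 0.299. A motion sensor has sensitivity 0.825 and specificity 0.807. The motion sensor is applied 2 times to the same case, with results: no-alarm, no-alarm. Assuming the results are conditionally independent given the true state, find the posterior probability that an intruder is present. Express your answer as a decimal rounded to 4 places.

Let H be the event that an intruder is present; start with P(H) = 0.299. P('alarm'|H) = 0.825, P('alarm'|¬H) = 0.193.
Update on result 1 ('no-alarm'): P(H) ← 0.175·0.2990 / (0.175·0.2990 + 0.807·0.7010) = 0.052325/0.61803 = 0.0847.
Update on result 2 ('no-alarm'): P(H) ← 0.175·0.0847 / (0.175·0.0847 + 0.807·0.9153) = 0.014816/0.75349 = 0.0197.

Posterior P(H) ≈ 0.0197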